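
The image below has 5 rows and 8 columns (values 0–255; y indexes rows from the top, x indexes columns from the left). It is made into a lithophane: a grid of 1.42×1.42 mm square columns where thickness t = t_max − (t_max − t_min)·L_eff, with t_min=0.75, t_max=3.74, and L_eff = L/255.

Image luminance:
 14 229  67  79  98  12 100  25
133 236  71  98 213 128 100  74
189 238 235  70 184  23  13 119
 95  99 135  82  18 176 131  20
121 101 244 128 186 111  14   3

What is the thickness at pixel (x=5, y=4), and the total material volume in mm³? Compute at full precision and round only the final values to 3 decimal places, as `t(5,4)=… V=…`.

span = t_max - t_min = 3.74 - 0.75 = 2.990
L(5,4) = 111, L_eff = 111/255 = 0.435294
t(5,4) = 3.74 - 2.990·0.435294 = 2.438
Σt over all 5·8 pixels = 623903/6375 ≈ 97.8671373
V = pitch²·Σt = 1.42²·623903/6375 = 197.339

t(5,4)=2.438 V=197.339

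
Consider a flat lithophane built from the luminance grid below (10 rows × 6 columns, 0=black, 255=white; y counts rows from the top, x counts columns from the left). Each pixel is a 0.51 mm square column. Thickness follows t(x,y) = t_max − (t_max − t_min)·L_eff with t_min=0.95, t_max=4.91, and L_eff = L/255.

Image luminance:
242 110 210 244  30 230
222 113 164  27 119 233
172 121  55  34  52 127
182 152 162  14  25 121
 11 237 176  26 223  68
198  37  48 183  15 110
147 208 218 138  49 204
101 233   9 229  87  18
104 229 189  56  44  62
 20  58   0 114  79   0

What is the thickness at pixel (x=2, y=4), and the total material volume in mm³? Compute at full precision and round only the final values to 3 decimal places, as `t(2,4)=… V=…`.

span = t_max - t_min = 4.91 - 0.95 = 3.960
L(2,4) = 176, L_eff = 176/255 = 0.690196
t(2,4) = 4.91 - 3.960·0.690196 = 2.177
Σt over all 10·6 pixels = 184.512
V = pitch²·Σt = 0.51²·184.512 = 47.992

t(2,4)=2.177 V=47.992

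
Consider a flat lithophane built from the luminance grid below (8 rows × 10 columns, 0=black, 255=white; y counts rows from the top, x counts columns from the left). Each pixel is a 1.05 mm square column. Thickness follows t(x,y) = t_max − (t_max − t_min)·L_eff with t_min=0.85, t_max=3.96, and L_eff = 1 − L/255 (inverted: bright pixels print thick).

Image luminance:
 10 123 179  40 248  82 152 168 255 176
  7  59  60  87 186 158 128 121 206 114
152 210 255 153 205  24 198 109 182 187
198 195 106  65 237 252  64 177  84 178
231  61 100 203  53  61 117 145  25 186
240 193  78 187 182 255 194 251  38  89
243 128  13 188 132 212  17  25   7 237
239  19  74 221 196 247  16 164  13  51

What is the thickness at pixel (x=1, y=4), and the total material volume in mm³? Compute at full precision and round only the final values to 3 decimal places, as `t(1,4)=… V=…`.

span = t_max - t_min = 3.96 - 0.85 = 3.110
L(1,4) = 61, L_eff = 1 - 61/255 = 0.760784 (inverted)
t(1,4) = 3.96 - 3.110·0.760784 = 1.594
Σt over all 8·10 pixels = 1730877/8500 ≈ 203.6325882
V = pitch²·Σt = 1.05²·1730877/8500 = 224.505

t(1,4)=1.594 V=224.505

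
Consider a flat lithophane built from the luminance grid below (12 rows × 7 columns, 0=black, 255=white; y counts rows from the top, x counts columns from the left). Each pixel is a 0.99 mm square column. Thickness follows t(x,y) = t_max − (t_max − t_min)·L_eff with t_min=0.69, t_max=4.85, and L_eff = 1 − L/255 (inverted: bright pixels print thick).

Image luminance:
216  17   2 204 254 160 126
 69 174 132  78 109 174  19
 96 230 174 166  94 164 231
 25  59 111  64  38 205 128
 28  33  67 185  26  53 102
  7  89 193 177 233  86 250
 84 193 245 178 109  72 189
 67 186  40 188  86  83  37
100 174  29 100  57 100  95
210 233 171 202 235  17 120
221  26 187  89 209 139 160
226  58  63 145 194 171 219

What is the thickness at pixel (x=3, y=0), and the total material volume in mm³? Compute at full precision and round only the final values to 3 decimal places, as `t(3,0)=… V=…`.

span = t_max - t_min = 4.85 - 0.69 = 4.160
L(3,0) = 204, L_eff = 1 - 204/255 = 0.200000 (inverted)
t(3,0) = 4.85 - 4.160·0.200000 = 4.018
Σt over all 12·7 pixels = 99201/425 ≈ 233.4141176
V = pitch²·Σt = 0.99²·99201/425 = 228.769

t(3,0)=4.018 V=228.769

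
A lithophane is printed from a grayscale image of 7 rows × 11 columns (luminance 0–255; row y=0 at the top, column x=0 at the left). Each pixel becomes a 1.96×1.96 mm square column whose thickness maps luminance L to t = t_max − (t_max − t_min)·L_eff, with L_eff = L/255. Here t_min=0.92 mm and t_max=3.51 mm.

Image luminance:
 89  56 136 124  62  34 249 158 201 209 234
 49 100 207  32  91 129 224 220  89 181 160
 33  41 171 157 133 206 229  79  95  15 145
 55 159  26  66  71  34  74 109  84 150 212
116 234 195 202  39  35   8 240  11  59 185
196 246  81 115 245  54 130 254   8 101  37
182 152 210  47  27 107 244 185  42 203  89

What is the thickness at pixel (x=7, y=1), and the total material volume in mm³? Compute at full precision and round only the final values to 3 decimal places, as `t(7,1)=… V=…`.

t(7,1)=1.275 V=661.467

span = t_max - t_min = 3.51 - 0.92 = 2.590
L(7,1) = 220, L_eff = 220/255 = 0.862745
t(7,1) = 3.51 - 2.590·0.862745 = 1.275
Σt over all 7·11 pixels = 731787/4250 ≈ 172.1851765
V = pitch²·Σt = 1.96²·731787/4250 = 661.467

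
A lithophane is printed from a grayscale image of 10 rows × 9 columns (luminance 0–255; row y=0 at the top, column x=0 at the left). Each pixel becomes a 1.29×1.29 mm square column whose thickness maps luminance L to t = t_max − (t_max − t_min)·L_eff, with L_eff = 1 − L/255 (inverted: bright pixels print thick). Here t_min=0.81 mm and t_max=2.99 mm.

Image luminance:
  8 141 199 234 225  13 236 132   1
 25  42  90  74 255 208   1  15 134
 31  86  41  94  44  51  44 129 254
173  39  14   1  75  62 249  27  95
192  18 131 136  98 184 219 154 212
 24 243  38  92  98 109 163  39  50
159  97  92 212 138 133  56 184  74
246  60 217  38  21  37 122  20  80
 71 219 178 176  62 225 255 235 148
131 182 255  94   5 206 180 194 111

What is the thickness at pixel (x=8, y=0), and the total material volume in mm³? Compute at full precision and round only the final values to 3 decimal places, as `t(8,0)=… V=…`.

t(8,0)=0.819 V=272.895

span = t_max - t_min = 2.99 - 0.81 = 2.180
L(8,0) = 1, L_eff = 1 - 1/255 = 0.996078 (inverted)
t(8,0) = 2.99 - 2.180·0.996078 = 0.819
Σt over all 10·9 pixels = 209087/1275 ≈ 163.9898039
V = pitch²·Σt = 1.29²·209087/1275 = 272.895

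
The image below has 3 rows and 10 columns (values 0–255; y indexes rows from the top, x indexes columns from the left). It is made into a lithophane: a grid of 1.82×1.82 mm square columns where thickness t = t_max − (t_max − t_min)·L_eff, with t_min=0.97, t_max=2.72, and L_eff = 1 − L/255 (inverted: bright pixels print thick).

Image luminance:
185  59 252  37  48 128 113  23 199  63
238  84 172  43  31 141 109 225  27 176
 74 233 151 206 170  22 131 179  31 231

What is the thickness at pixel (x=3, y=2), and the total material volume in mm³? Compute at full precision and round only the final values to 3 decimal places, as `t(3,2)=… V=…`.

span = t_max - t_min = 2.72 - 0.97 = 1.750
L(3,2) = 206, L_eff = 1 - 206/255 = 0.192157 (inverted)
t(3,2) = 2.72 - 1.750·0.192157 = 2.384
Σt over all 3·10 pixels = 56149/1020 ≈ 55.0480392
V = pitch²·Σt = 1.82²·56149/1020 = 182.341

t(3,2)=2.384 V=182.341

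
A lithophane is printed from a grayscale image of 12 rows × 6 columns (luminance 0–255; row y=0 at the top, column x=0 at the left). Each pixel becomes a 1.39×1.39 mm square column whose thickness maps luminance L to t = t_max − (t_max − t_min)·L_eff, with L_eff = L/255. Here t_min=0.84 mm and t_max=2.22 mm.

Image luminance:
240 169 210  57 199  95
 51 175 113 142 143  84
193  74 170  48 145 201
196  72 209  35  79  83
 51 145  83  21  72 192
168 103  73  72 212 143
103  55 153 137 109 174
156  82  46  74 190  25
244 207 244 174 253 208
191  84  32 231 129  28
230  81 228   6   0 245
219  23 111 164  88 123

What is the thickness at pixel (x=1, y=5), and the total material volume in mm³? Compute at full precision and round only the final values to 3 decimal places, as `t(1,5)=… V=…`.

t(1,5)=1.663 V=210.906

span = t_max - t_min = 2.22 - 0.84 = 1.380
L(1,5) = 103, L_eff = 103/255 = 0.403922
t(1,5) = 2.22 - 1.380·0.403922 = 1.663
Σt over all 12·6 pixels = 18557/170 ≈ 109.1588235
V = pitch²·Σt = 1.39²·18557/170 = 210.906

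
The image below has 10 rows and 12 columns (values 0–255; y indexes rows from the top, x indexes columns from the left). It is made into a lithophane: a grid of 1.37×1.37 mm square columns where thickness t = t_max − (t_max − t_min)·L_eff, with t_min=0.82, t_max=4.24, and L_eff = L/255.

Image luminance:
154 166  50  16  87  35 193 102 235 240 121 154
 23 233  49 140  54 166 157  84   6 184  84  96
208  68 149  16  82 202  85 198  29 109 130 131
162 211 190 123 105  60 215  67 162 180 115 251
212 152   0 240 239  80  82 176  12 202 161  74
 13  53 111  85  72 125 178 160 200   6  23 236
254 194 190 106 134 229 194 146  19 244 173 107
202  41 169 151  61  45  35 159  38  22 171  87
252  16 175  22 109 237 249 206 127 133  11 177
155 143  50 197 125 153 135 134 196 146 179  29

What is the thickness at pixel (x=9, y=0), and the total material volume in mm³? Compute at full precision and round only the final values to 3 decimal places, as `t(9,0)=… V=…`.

t(9,0)=1.021 V=564.893

span = t_max - t_min = 4.24 - 0.82 = 3.420
L(9,0) = 240, L_eff = 240/255 = 0.941176
t(9,0) = 4.24 - 3.420·0.941176 = 1.021
Σt over all 10·12 pixels = 639564/2125 ≈ 300.9712941
V = pitch²·Σt = 1.37²·639564/2125 = 564.893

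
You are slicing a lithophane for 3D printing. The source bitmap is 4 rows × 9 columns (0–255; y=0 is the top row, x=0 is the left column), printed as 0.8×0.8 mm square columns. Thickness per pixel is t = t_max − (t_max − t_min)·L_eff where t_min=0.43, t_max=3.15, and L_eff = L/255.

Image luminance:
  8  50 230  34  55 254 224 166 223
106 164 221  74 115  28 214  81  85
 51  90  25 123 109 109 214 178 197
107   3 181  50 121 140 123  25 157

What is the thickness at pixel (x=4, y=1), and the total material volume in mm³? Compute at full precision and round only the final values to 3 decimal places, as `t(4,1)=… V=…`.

t(4,1)=1.923 V=42.982

span = t_max - t_min = 3.15 - 0.43 = 2.720
L(4,1) = 115, L_eff = 115/255 = 0.450980
t(4,1) = 3.15 - 2.720·0.450980 = 1.923
Σt over all 4·9 pixels = 67.16
V = pitch²·Σt = 0.8²·67.16 = 42.982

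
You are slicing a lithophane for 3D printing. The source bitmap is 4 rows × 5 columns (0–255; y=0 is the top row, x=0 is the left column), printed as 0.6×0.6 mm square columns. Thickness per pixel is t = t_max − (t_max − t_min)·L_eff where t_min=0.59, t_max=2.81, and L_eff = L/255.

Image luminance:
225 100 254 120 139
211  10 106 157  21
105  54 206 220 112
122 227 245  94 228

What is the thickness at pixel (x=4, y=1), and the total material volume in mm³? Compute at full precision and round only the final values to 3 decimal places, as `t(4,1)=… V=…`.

t(4,1)=2.627 V=10.968

span = t_max - t_min = 2.81 - 0.59 = 2.220
L(4,1) = 21, L_eff = 21/255 = 0.082353
t(4,1) = 2.81 - 2.220·0.082353 = 2.627
Σt over all 4·5 pixels = 64739/2125 ≈ 30.4654118
V = pitch²·Σt = 0.6²·64739/2125 = 10.968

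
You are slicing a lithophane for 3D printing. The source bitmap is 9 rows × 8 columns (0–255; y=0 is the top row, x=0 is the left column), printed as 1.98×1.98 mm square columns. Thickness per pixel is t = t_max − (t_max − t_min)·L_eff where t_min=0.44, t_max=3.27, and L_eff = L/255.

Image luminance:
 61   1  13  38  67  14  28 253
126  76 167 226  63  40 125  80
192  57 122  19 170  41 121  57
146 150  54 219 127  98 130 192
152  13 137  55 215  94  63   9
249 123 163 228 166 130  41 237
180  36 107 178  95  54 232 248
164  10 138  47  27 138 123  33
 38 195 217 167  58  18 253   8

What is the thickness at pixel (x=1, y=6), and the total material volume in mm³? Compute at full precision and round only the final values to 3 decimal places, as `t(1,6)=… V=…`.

span = t_max - t_min = 3.27 - 0.44 = 2.830
L(1,6) = 36, L_eff = 36/255 = 0.141176
t(1,6) = 3.27 - 2.830·0.141176 = 2.870
Σt over all 9·8 pixels = 309002/2125 ≈ 145.4127059
V = pitch²·Σt = 1.98²·309002/2125 = 570.076

t(1,6)=2.870 V=570.076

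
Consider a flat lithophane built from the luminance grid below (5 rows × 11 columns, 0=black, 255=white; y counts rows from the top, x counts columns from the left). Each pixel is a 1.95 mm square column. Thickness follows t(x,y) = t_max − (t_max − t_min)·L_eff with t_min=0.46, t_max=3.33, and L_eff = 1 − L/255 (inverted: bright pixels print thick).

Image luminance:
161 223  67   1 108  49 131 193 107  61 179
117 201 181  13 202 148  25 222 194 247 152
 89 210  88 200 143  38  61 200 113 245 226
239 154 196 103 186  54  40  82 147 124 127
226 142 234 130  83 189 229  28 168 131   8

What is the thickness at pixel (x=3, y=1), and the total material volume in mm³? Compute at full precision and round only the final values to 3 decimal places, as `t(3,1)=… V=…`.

span = t_max - t_min = 3.33 - 0.46 = 2.870
L(3,1) = 13, L_eff = 1 - 13/255 = 0.949020 (inverted)
t(3,1) = 3.33 - 2.870·0.949020 = 0.606
Σt over all 5·11 pixels = 566131/5100 ≈ 111.0060784
V = pitch²·Σt = 1.95²·566131/5100 = 422.101

t(3,1)=0.606 V=422.101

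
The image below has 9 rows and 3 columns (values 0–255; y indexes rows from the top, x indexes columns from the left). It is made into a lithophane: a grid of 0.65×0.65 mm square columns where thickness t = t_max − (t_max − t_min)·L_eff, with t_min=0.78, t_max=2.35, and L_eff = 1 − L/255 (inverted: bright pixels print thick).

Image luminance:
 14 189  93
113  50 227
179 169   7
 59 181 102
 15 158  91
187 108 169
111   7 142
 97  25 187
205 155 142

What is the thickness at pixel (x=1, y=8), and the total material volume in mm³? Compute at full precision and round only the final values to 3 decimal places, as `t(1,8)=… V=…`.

span = t_max - t_min = 2.35 - 0.78 = 1.570
L(1,8) = 155, L_eff = 1 - 155/255 = 0.392157 (inverted)
t(1,8) = 2.35 - 1.570·0.392157 = 1.734
Σt over all 9·3 pixels = 259151/6375 ≈ 40.6511373
V = pitch²·Σt = 0.65²·259151/6375 = 17.175

t(1,8)=1.734 V=17.175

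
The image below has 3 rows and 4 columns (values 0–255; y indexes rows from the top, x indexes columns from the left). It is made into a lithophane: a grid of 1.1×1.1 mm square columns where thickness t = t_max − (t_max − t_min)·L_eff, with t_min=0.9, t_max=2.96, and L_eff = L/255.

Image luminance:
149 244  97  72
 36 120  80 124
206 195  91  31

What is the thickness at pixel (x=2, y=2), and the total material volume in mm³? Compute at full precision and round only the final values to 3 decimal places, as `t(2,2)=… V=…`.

t(2,2)=2.225 V=28.854

span = t_max - t_min = 2.96 - 0.9 = 2.060
L(2,2) = 91, L_eff = 91/255 = 0.356863
t(2,2) = 2.96 - 2.060·0.356863 = 2.225
Σt over all 3·4 pixels = 3577/150 ≈ 23.8466667
V = pitch²·Σt = 1.1²·3577/150 = 28.854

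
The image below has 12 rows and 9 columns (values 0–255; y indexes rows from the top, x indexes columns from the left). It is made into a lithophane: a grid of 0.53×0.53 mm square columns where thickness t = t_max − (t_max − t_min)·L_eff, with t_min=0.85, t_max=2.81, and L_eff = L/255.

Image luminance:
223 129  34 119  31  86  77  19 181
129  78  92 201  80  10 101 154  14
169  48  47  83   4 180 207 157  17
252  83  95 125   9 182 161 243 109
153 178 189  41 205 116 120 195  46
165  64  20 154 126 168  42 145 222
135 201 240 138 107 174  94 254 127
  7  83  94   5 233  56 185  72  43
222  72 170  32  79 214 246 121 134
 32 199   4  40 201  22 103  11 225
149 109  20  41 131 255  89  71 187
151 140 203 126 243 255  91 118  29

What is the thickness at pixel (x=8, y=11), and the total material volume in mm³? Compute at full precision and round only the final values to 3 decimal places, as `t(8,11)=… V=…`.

t(8,11)=2.587 V=57.048

span = t_max - t_min = 2.81 - 0.85 = 1.960
L(8,11) = 29, L_eff = 29/255 = 0.113725
t(8,11) = 2.81 - 1.960·0.113725 = 2.587
Σt over all 12·9 pixels = 1294696/6375 ≈ 203.0895686
V = pitch²·Σt = 0.53²·1294696/6375 = 57.048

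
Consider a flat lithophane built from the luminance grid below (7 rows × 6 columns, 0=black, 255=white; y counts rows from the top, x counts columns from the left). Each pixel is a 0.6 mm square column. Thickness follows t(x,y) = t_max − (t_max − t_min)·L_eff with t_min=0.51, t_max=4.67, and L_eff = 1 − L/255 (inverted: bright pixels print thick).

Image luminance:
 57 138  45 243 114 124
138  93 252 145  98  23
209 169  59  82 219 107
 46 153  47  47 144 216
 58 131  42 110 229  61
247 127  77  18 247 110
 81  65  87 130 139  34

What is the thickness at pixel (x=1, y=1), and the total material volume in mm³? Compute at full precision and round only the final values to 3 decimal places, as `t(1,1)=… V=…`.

t(1,1)=2.027 V=36.847

span = t_max - t_min = 4.67 - 0.51 = 4.160
L(1,1) = 93, L_eff = 1 - 93/255 = 0.635294 (inverted)
t(1,1) = 4.67 - 4.160·0.635294 = 2.027
Σt over all 7·6 pixels = 1304993/12750 ≈ 102.3523922
V = pitch²·Σt = 0.6²·1304993/12750 = 36.847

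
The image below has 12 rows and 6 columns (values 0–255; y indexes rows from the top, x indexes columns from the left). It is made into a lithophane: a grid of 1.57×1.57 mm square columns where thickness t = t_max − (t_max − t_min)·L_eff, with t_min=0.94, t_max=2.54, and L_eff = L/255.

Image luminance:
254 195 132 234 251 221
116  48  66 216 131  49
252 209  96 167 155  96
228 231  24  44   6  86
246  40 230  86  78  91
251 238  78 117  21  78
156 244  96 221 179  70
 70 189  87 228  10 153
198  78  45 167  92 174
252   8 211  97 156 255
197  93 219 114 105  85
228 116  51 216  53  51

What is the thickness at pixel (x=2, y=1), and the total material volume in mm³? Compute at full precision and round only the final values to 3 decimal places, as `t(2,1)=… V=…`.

t(2,1)=2.126 V=295.734

span = t_max - t_min = 2.54 - 0.94 = 1.600
L(2,1) = 66, L_eff = 66/255 = 0.258824
t(2,1) = 2.54 - 1.600·0.258824 = 2.126
Σt over all 12·6 pixels = 152972/1275 ≈ 119.9780392
V = pitch²·Σt = 1.57²·152972/1275 = 295.734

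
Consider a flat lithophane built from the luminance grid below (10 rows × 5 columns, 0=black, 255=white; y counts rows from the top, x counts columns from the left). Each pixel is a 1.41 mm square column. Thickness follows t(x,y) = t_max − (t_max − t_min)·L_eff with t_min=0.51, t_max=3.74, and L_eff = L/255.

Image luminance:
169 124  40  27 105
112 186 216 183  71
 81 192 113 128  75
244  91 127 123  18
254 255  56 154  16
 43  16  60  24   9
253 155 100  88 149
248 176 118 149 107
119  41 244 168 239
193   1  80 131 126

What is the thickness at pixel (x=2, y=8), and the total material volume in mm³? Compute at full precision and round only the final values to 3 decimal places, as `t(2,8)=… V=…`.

span = t_max - t_min = 3.74 - 0.51 = 3.230
L(2,8) = 244, L_eff = 244/255 = 0.956863
t(2,8) = 3.74 - 3.230·0.956863 = 0.649
Σt over all 10·5 pixels = 162757/1500 ≈ 108.5046667
V = pitch²·Σt = 1.41²·162757/1500 = 215.718

t(2,8)=0.649 V=215.718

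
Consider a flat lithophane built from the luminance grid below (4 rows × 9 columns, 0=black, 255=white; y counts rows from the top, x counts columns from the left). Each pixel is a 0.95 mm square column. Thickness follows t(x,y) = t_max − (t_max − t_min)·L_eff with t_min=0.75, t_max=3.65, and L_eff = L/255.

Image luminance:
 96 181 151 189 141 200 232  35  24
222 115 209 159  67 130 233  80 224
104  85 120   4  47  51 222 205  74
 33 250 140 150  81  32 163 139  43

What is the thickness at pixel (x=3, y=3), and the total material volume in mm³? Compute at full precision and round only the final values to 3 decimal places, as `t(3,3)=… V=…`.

span = t_max - t_min = 3.65 - 0.75 = 2.900
L(3,3) = 150, L_eff = 150/255 = 0.588235
t(3,3) = 3.65 - 2.900·0.588235 = 1.944
Σt over all 4·9 pixels = 200771/2550 ≈ 78.7337255
V = pitch²·Σt = 0.95²·200771/2550 = 71.057

t(3,3)=1.944 V=71.057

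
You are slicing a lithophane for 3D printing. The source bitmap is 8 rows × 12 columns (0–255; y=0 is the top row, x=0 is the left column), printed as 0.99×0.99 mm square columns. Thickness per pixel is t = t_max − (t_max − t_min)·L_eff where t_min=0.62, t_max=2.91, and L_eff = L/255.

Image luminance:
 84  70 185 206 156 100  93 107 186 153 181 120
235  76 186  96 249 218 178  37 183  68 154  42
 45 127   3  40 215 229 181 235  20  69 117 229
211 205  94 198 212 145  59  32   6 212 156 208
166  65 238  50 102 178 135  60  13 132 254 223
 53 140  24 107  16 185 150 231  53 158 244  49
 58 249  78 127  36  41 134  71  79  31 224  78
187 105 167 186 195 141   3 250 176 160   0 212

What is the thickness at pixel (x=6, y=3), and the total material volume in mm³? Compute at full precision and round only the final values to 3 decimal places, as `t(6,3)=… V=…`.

span = t_max - t_min = 2.91 - 0.62 = 2.290
L(6,3) = 59, L_eff = 59/255 = 0.231373
t(6,3) = 2.91 - 2.290·0.231373 = 2.380
Σt over all 8·12 pixels = 846511/5100 ≈ 165.9825490
V = pitch²·Σt = 0.99²·846511/5100 = 162.679

t(6,3)=2.380 V=162.679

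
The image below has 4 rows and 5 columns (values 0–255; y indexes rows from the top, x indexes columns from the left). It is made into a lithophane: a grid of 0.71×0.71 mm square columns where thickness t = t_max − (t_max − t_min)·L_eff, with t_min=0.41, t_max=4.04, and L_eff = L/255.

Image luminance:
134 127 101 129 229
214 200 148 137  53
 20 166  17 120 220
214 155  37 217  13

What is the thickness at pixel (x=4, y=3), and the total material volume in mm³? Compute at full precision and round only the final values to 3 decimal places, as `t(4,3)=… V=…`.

t(4,3)=3.855 V=21.708

span = t_max - t_min = 4.04 - 0.41 = 3.630
L(4,3) = 13, L_eff = 13/255 = 0.050980
t(4,3) = 4.04 - 3.630·0.050980 = 3.855
Σt over all 4·5 pixels = 366029/8500 ≈ 43.0622353
V = pitch²·Σt = 0.71²·366029/8500 = 21.708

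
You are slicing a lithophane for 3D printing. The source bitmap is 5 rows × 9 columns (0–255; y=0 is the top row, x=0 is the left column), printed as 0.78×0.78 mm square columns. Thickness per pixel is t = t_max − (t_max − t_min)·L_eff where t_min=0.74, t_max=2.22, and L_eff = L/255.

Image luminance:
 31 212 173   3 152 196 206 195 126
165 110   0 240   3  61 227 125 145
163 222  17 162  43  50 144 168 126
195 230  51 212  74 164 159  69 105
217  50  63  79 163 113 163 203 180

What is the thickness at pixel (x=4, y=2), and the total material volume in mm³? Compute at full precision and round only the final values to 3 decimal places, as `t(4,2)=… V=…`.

span = t_max - t_min = 2.22 - 0.74 = 1.480
L(4,2) = 43, L_eff = 43/255 = 0.168627
t(4,2) = 2.22 - 1.480·0.168627 = 1.970
Σt over all 5·9 pixels = 55537/850 ≈ 65.3376471
V = pitch²·Σt = 0.78²·55537/850 = 39.751

t(4,2)=1.970 V=39.751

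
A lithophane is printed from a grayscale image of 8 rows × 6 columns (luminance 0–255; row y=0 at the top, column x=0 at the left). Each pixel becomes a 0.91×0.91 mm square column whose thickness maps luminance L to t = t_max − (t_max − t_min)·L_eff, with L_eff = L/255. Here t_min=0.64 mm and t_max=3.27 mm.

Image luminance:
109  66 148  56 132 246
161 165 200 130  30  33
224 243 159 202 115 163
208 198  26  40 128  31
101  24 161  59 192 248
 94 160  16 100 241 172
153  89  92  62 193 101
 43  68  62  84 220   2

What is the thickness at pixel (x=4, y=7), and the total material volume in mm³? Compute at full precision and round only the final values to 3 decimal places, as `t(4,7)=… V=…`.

t(4,7)=1.001 V=79.161

span = t_max - t_min = 3.27 - 0.64 = 2.630
L(4,7) = 220, L_eff = 220/255 = 0.862745
t(4,7) = 3.27 - 2.630·0.862745 = 1.001
Σt over all 8·6 pixels = 14339/150 ≈ 95.5933333
V = pitch²·Σt = 0.91²·14339/150 = 79.161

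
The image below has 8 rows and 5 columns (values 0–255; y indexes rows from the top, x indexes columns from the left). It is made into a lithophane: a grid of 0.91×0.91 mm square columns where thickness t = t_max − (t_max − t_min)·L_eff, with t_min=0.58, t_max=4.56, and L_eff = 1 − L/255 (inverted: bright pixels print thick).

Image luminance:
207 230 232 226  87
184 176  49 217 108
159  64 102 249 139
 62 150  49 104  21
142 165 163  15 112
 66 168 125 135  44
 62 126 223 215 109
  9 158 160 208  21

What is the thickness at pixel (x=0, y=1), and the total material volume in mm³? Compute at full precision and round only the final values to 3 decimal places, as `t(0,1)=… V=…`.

t(0,1)=3.452 V=86.951

span = t_max - t_min = 4.56 - 0.58 = 3.980
L(0,1) = 184, L_eff = 1 - 184/255 = 0.278431 (inverted)
t(0,1) = 4.56 - 3.980·0.278431 = 3.452
Σt over all 8·5 pixels = 446253/4250 ≈ 105.0007059
V = pitch²·Σt = 0.91²·446253/4250 = 86.951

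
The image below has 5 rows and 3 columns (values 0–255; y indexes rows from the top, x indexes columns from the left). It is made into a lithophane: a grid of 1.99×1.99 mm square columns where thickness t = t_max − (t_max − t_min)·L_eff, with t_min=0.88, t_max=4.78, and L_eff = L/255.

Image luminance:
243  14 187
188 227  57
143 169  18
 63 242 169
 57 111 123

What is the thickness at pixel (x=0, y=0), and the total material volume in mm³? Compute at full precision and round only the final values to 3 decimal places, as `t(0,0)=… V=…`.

t(0,0)=1.064 V=162.140

span = t_max - t_min = 4.78 - 0.88 = 3.900
L(0,0) = 243, L_eff = 243/255 = 0.952941
t(0,0) = 4.78 - 3.900·0.952941 = 1.064
Σt over all 5·3 pixels = 17401/425 ≈ 40.9435294
V = pitch²·Σt = 1.99²·17401/425 = 162.140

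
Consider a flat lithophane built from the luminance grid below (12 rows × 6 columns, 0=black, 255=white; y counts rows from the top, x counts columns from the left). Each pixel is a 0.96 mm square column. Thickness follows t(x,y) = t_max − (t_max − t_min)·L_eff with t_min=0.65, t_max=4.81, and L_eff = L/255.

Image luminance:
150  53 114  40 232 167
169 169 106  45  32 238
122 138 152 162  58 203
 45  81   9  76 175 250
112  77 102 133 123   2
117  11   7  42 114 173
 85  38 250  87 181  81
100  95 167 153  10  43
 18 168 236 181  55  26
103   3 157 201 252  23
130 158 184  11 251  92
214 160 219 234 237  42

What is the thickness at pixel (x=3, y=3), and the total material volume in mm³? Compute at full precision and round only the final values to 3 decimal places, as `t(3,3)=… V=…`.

span = t_max - t_min = 4.81 - 0.65 = 4.160
L(3,3) = 76, L_eff = 76/255 = 0.298039
t(3,3) = 4.81 - 4.160·0.298039 = 3.570
Σt over all 12·6 pixels = 1308814/6375 ≈ 205.3041569
V = pitch²·Σt = 0.96²·1308814/6375 = 189.208

t(3,3)=3.570 V=189.208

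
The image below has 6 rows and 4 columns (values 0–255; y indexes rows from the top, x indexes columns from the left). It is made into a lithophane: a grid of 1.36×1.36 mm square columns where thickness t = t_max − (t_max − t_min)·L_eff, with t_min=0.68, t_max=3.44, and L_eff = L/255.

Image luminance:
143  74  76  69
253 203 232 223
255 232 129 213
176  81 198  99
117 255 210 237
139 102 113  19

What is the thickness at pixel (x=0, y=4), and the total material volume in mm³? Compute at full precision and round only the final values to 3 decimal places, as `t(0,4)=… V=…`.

t(0,4)=2.174 V=75.669

span = t_max - t_min = 3.44 - 0.68 = 2.760
L(0,4) = 117, L_eff = 117/255 = 0.458824
t(0,4) = 3.44 - 2.760·0.458824 = 2.174
Σt over all 6·4 pixels = 86936/2125 ≈ 40.9110588
V = pitch²·Σt = 1.36²·86936/2125 = 75.669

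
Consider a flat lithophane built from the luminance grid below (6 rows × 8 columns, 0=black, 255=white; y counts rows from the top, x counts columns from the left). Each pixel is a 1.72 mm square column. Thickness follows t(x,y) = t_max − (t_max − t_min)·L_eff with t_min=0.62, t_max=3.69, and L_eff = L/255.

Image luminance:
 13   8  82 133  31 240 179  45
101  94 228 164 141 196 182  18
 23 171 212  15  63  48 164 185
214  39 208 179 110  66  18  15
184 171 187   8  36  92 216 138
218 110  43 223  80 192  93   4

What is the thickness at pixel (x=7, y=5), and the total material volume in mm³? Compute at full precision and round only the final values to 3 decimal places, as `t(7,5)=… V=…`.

t(7,5)=3.642 V=325.250

span = t_max - t_min = 3.69 - 0.62 = 3.070
L(7,5) = 4, L_eff = 4/255 = 0.015686
t(7,5) = 3.69 - 3.070·0.015686 = 3.642
Σt over all 6·8 pixels = 1869/17 ≈ 109.9411765
V = pitch²·Σt = 1.72²·1869/17 = 325.250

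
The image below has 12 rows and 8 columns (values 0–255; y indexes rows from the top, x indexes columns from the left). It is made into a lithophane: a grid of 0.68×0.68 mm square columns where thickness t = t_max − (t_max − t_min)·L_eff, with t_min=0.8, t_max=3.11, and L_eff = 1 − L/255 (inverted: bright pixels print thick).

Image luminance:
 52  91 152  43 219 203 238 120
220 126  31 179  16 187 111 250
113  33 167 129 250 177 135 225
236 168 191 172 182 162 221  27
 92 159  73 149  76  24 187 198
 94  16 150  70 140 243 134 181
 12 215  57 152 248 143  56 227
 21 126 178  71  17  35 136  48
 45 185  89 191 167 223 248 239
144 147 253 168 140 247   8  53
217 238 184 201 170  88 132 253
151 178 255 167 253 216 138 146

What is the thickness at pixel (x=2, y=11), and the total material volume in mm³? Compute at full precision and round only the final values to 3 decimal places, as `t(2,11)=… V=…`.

span = t_max - t_min = 3.11 - 0.8 = 2.310
L(2,11) = 255, L_eff = 1 - 255/255 = 0.000000 (inverted)
t(2,11) = 3.11 - 2.310·0.000000 = 3.110
Σt over all 12·8 pixels = 434394/2125 ≈ 204.4207059
V = pitch²·Σt = 0.68²·434394/2125 = 94.524

t(2,11)=3.110 V=94.524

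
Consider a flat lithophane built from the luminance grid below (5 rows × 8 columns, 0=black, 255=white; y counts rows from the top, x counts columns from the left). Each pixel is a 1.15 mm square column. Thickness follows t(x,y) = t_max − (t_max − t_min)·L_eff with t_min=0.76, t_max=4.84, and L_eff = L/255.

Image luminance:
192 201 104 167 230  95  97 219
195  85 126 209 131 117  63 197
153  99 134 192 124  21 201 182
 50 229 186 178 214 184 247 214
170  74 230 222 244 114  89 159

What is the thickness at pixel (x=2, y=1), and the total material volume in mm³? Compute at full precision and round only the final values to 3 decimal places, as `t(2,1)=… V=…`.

span = t_max - t_min = 4.84 - 0.76 = 4.080
L(2,1) = 126, L_eff = 126/255 = 0.494118
t(2,1) = 4.84 - 4.080·0.494118 = 2.824
Σt over all 5·8 pixels = 92.192
V = pitch²·Σt = 1.15²·92.192 = 121.924

t(2,1)=2.824 V=121.924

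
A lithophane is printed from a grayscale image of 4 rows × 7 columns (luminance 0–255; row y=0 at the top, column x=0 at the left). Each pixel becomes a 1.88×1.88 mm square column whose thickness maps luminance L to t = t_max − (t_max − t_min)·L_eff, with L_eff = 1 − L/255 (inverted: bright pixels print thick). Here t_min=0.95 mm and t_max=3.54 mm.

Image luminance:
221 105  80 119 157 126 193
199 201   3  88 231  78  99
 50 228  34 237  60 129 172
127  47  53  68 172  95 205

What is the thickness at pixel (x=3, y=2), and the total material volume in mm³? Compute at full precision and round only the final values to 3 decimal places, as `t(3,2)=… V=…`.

span = t_max - t_min = 3.54 - 0.95 = 2.590
L(3,2) = 237, L_eff = 1 - 237/255 = 0.070588 (inverted)
t(3,2) = 3.54 - 2.590·0.070588 = 3.357
Σt over all 4·7 pixels = 1604743/25500 ≈ 62.9310980
V = pitch²·Σt = 1.88²·1604743/25500 = 222.424

t(3,2)=3.357 V=222.424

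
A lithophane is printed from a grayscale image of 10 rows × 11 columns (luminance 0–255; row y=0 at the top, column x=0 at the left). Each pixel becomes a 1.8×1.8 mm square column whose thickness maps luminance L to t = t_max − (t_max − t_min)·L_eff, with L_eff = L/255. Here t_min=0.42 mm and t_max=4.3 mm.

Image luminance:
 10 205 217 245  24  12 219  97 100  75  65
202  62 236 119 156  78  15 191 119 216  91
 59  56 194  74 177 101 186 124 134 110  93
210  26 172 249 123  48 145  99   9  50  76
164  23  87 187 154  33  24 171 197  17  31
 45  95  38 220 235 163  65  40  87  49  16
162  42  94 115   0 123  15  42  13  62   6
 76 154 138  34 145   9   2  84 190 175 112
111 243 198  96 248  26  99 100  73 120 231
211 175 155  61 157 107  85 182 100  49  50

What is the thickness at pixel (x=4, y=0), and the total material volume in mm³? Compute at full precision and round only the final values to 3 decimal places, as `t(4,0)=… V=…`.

t(4,0)=3.935 V=936.990

span = t_max - t_min = 4.3 - 0.42 = 3.880
L(4,0) = 24, L_eff = 24/255 = 0.094118
t(4,0) = 4.3 - 3.880·0.094118 = 3.935
Σt over all 10·11 pixels = 368723/1275 ≈ 289.1945098
V = pitch²·Σt = 1.8²·368723/1275 = 936.990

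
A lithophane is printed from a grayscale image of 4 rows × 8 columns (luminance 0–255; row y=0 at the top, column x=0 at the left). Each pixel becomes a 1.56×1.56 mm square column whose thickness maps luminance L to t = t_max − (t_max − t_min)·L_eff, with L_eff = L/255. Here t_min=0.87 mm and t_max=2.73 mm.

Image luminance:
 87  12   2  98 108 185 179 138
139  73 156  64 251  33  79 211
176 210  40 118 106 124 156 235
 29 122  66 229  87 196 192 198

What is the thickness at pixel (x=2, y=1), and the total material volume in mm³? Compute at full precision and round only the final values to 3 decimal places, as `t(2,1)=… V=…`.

t(2,1)=1.592 V=139.838

span = t_max - t_min = 2.73 - 0.87 = 1.860
L(2,1) = 156, L_eff = 156/255 = 0.611765
t(2,1) = 2.73 - 1.860·0.611765 = 1.592
Σt over all 4·8 pixels = 244211/4250 ≈ 57.4614118
V = pitch²·Σt = 1.56²·244211/4250 = 139.838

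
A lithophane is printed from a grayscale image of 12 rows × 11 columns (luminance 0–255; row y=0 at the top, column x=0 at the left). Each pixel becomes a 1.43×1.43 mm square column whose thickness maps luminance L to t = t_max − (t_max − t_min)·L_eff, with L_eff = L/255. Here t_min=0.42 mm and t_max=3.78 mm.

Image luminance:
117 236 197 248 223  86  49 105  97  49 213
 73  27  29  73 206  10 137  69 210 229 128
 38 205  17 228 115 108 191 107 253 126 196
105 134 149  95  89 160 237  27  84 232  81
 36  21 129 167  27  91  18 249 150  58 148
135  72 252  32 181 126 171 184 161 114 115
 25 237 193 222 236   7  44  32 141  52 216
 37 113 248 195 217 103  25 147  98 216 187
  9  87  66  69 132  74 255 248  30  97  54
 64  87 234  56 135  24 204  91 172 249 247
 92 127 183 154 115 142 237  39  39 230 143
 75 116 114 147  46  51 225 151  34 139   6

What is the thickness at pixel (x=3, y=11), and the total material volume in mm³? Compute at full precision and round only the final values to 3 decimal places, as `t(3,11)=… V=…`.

t(3,11)=1.843 V=570.214

span = t_max - t_min = 3.78 - 0.42 = 3.360
L(3,11) = 147, L_eff = 147/255 = 0.576471
t(3,11) = 3.78 - 3.360·0.576471 = 1.843
Σt over all 12·11 pixels = 23702/85 ≈ 278.8470588
V = pitch²·Σt = 1.43²·23702/85 = 570.214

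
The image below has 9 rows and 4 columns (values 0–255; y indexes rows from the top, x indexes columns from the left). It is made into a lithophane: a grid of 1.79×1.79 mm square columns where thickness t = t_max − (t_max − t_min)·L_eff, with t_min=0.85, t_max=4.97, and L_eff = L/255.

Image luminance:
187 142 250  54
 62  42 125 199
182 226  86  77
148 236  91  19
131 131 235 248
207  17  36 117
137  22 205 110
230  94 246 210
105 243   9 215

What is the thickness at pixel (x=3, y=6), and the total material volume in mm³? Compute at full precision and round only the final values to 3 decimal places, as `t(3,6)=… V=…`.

span = t_max - t_min = 4.97 - 0.85 = 4.120
L(3,6) = 110, L_eff = 110/255 = 0.431373
t(3,6) = 4.97 - 4.120·0.431373 = 3.193
Σt over all 9·4 pixels = 617993/6375 ≈ 96.9400784
V = pitch²·Σt = 1.79²·617993/6375 = 310.606

t(3,6)=3.193 V=310.606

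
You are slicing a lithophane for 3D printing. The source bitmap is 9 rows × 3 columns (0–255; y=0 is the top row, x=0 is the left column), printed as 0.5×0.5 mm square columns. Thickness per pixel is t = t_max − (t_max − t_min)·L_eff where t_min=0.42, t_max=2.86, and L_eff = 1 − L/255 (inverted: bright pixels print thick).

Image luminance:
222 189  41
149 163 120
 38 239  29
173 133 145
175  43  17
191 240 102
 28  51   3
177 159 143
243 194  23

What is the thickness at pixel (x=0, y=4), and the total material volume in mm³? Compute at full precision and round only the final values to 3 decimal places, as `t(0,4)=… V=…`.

t(0,4)=2.095 V=11.040

span = t_max - t_min = 2.86 - 0.42 = 2.440
L(0,4) = 175, L_eff = 1 - 175/255 = 0.313725 (inverted)
t(0,4) = 2.86 - 2.440·0.313725 = 2.095
Σt over all 9·3 pixels = 112609/2550 ≈ 44.1603922
V = pitch²·Σt = 0.5²·112609/2550 = 11.040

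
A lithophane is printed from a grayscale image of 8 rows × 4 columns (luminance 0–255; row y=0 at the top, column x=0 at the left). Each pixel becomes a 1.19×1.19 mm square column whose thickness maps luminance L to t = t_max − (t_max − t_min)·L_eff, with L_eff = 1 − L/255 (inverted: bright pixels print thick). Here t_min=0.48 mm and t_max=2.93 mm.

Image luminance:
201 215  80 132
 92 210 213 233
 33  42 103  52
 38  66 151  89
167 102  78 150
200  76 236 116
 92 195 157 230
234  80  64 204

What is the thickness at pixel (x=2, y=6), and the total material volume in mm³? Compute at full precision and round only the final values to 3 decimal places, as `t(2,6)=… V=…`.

t(2,6)=1.988 V=80.677

span = t_max - t_min = 2.93 - 0.48 = 2.450
L(2,6) = 157, L_eff = 1 - 157/255 = 0.384314 (inverted)
t(2,6) = 2.93 - 2.450·0.384314 = 1.988
Σt over all 8·4 pixels = 58111/1020 ≈ 56.9715686
V = pitch²·Σt = 1.19²·58111/1020 = 80.677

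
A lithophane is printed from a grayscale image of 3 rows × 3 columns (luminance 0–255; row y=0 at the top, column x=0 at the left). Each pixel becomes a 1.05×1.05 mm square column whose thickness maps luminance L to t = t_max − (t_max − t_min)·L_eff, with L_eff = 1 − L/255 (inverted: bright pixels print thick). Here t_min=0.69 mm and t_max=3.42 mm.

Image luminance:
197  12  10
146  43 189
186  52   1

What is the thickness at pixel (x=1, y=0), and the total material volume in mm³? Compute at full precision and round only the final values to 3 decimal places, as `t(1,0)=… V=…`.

span = t_max - t_min = 3.42 - 0.69 = 2.730
L(1,0) = 12, L_eff = 1 - 12/255 = 0.952941 (inverted)
t(1,0) = 3.42 - 2.730·0.952941 = 0.818
Σt over all 3·3 pixels = 128861/8500 ≈ 15.1601176
V = pitch²·Σt = 1.05²·128861/8500 = 16.714

t(1,0)=0.818 V=16.714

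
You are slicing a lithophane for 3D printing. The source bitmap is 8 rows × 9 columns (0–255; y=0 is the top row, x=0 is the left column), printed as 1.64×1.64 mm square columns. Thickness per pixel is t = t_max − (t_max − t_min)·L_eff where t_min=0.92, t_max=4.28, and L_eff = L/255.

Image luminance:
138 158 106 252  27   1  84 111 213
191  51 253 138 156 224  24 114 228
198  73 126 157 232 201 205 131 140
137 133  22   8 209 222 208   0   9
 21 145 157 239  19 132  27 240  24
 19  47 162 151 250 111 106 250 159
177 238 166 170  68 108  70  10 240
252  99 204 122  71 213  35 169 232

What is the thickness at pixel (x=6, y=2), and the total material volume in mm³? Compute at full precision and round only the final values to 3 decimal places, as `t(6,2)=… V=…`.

span = t_max - t_min = 4.28 - 0.92 = 3.360
L(6,2) = 205, L_eff = 205/255 = 0.803922
t(6,2) = 4.28 - 3.360·0.803922 = 1.579
Σt over all 8·9 pixels = 380916/2125 ≈ 179.2545882
V = pitch²·Σt = 1.64²·380916/2125 = 482.123

t(6,2)=1.579 V=482.123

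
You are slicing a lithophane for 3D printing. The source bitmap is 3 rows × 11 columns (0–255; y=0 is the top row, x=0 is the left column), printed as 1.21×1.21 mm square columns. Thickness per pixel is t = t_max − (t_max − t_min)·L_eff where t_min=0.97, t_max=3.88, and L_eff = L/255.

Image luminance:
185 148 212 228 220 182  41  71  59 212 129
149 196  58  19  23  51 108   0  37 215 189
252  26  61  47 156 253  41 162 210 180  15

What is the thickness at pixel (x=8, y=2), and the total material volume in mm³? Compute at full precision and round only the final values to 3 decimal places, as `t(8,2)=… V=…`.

t(8,2)=1.484 V=118.376

span = t_max - t_min = 3.88 - 0.97 = 2.910
L(8,2) = 210, L_eff = 210/255 = 0.823529
t(8,2) = 3.88 - 2.910·0.823529 = 1.484
Σt over all 3·11 pixels = 137449/1700 ≈ 80.8523529
V = pitch²·Σt = 1.21²·137449/1700 = 118.376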